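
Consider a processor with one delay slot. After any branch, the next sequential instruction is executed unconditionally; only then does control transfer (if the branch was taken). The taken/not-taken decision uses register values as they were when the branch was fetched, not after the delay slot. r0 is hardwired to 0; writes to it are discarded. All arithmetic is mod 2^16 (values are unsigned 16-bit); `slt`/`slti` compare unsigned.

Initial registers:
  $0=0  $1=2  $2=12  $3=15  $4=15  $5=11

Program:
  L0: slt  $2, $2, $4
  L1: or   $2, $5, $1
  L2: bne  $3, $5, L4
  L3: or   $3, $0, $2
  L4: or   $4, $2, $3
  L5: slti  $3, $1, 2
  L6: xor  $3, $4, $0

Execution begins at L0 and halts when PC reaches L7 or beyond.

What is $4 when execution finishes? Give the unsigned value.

#0 slt  $2, $2, $4 ; 0/2/1/15/15/11
#1 or   $2, $5, $1 ; 0/2/11/15/15/11
#2 bne  $3, $5, L4 ; 0/2/11/15/15/11 ; →target
#3 or   $3, $0, $2 ; 0/2/11/11/15/11
#4 or   $4, $2, $3 ; 0/2/11/11/11/11
#5 slti  $3, $1, 2 ; 0/2/11/0/11/11
#6 xor  $3, $4, $0 ; 0/2/11/11/11/11

11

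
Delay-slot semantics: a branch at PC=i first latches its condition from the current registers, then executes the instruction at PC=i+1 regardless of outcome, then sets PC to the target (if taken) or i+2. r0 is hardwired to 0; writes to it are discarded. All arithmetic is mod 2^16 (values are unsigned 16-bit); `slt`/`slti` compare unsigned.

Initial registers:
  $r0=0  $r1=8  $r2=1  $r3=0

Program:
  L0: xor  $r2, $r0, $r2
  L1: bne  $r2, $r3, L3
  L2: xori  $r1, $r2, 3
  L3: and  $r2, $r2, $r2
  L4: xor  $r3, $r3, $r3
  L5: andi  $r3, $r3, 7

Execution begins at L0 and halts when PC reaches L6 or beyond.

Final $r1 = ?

[0] xor  $r2, $r0, $r2  →  {$r0:0, $r1:8, $r2:1, $r3:0}
[1] bne  $r2, $r3, L3  →  {$r0:0, $r1:8, $r2:1, $r3:0}  ⟨branch taken⟩
[2] xori  $r1, $r2, 3  →  {$r0:0, $r1:2, $r2:1, $r3:0}
[3] and  $r2, $r2, $r2  →  {$r0:0, $r1:2, $r2:1, $r3:0}
[4] xor  $r3, $r3, $r3  →  {$r0:0, $r1:2, $r2:1, $r3:0}
[5] andi  $r3, $r3, 7  →  {$r0:0, $r1:2, $r2:1, $r3:0}

2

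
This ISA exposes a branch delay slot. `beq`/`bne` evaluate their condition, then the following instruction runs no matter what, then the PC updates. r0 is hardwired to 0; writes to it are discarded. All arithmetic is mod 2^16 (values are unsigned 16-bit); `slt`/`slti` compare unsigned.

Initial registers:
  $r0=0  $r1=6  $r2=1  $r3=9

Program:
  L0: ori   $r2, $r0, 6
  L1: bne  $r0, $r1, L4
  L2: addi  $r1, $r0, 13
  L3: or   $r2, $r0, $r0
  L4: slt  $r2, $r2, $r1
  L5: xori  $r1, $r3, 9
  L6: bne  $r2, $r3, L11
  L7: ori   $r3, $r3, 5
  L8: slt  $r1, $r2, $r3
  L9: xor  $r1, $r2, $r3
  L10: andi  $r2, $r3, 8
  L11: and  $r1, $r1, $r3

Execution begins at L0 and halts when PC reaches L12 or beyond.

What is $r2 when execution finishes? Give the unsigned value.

1

PC=0  ori   $r2, $r0, 6      | $r0=0 $r1=6 $r2=6 $r3=9
PC=1  bne  $r0, $r1, L4      | $r0=0 $r1=6 $r2=6 $r3=9  [TAKEN]
PC=2  addi  $r1, $r0, 13     | $r0=0 $r1=13 $r2=6 $r3=9
PC=4  slt  $r2, $r2, $r1     | $r0=0 $r1=13 $r2=1 $r3=9
PC=5  xori  $r1, $r3, 9      | $r0=0 $r1=0 $r2=1 $r3=9
PC=6  bne  $r2, $r3, L11     | $r0=0 $r1=0 $r2=1 $r3=9  [TAKEN]
PC=7  ori   $r3, $r3, 5      | $r0=0 $r1=0 $r2=1 $r3=13
PC=11 and  $r1, $r1, $r3     | $r0=0 $r1=0 $r2=1 $r3=13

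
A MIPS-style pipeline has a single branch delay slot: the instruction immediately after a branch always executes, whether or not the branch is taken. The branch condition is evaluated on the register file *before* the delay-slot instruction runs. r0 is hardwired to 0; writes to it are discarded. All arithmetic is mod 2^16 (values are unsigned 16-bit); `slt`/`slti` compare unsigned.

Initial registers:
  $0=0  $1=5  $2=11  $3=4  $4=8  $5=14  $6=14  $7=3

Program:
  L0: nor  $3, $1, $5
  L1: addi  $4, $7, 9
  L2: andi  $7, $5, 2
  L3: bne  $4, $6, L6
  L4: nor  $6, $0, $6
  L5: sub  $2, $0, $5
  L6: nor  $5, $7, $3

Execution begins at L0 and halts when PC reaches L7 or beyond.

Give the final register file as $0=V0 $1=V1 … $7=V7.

#0 nor  $3, $1, $5 ; 0/5/11/65520/8/14/14/3
#1 addi  $4, $7, 9 ; 0/5/11/65520/12/14/14/3
#2 andi  $7, $5, 2 ; 0/5/11/65520/12/14/14/2
#3 bne  $4, $6, L6 ; 0/5/11/65520/12/14/14/2 ; →target
#4 nor  $6, $0, $6 ; 0/5/11/65520/12/14/65521/2
#6 nor  $5, $7, $3 ; 0/5/11/65520/12/13/65521/2

$0=0 $1=5 $2=11 $3=65520 $4=12 $5=13 $6=65521 $7=2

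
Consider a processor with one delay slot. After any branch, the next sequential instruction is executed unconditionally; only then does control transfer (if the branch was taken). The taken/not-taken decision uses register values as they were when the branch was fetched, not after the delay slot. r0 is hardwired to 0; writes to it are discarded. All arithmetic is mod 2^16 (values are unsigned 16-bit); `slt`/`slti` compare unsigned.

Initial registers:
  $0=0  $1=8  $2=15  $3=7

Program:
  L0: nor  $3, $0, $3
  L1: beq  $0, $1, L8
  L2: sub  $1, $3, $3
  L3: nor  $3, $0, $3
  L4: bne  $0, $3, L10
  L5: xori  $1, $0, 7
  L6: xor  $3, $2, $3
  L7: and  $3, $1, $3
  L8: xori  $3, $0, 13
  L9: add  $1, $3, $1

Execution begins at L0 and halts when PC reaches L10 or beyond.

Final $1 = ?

7

PC=0  nor  $3, $0, $3        | $0=0 $1=8 $2=15 $3=65528
PC=1  beq  $0, $1, L8        | $0=0 $1=8 $2=15 $3=65528  [not taken]
PC=2  sub  $1, $3, $3        | $0=0 $1=0 $2=15 $3=65528
PC=3  nor  $3, $0, $3        | $0=0 $1=0 $2=15 $3=7
PC=4  bne  $0, $3, L10       | $0=0 $1=0 $2=15 $3=7  [TAKEN]
PC=5  xori  $1, $0, 7        | $0=0 $1=7 $2=15 $3=7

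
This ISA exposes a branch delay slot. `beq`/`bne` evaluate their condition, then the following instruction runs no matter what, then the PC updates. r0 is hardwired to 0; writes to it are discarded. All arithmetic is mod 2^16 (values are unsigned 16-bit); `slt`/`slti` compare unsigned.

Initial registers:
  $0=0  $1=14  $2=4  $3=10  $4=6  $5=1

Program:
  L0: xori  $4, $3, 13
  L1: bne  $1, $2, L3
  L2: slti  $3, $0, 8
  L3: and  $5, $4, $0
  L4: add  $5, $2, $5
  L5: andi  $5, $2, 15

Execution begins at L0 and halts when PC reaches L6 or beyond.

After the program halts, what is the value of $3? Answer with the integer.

1

#0 xori  $4, $3, 13 ; 0/14/4/10/7/1
#1 bne  $1, $2, L3 ; 0/14/4/10/7/1 ; →target
#2 slti  $3, $0, 8 ; 0/14/4/1/7/1
#3 and  $5, $4, $0 ; 0/14/4/1/7/0
#4 add  $5, $2, $5 ; 0/14/4/1/7/4
#5 andi  $5, $2, 15 ; 0/14/4/1/7/4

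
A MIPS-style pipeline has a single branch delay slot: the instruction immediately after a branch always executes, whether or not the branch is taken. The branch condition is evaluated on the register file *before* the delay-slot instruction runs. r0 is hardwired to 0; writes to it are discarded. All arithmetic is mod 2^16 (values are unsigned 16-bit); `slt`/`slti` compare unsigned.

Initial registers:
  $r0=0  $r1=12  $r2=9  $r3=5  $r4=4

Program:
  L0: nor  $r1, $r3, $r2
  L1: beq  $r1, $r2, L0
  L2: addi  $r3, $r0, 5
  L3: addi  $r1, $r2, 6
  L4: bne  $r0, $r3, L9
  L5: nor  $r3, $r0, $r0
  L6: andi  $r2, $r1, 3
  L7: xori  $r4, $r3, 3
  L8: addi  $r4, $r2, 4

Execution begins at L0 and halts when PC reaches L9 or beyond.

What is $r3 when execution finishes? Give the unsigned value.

65535

  step pc=0: nor  $r1, $r3, $r2  regs=(0,65522,9,5,4)
  step pc=1: beq  $r1, $r2, L0  cond=F  regs=(0,65522,9,5,4)
  step pc=2: addi  $r3, $r0, 5  regs=(0,65522,9,5,4)
  step pc=3: addi  $r1, $r2, 6  regs=(0,15,9,5,4)
  step pc=4: bne  $r0, $r3, L9  cond=T  regs=(0,15,9,5,4)
  step pc=5: nor  $r3, $r0, $r0  regs=(0,15,9,65535,4)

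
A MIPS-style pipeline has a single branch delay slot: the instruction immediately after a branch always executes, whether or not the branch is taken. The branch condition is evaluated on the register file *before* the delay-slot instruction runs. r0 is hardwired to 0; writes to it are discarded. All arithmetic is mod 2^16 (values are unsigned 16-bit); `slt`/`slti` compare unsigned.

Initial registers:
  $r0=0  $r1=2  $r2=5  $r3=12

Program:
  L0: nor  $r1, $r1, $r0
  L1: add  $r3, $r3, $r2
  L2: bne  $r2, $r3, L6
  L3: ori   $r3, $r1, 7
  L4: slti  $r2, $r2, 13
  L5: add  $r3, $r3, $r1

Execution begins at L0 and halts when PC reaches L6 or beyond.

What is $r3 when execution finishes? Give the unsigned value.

  step pc=0: nor  $r1, $r1, $r0  regs=(0,65533,5,12)
  step pc=1: add  $r3, $r3, $r2  regs=(0,65533,5,17)
  step pc=2: bne  $r2, $r3, L6  cond=T  regs=(0,65533,5,17)
  step pc=3: ori   $r3, $r1, 7  regs=(0,65533,5,65535)

65535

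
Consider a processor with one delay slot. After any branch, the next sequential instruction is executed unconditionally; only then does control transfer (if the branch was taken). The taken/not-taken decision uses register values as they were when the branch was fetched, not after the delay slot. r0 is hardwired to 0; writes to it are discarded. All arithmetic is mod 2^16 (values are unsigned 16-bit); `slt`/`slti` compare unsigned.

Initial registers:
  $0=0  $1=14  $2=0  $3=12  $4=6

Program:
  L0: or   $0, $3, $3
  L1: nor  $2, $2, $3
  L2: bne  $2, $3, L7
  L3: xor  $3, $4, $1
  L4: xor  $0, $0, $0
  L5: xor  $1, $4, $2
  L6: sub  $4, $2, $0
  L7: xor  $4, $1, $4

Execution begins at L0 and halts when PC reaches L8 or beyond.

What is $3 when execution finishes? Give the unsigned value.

8

[0] or   $0, $3, $3  →  {$0:0, $1:14, $2:0, $3:12, $4:6}
[1] nor  $2, $2, $3  →  {$0:0, $1:14, $2:65523, $3:12, $4:6}
[2] bne  $2, $3, L7  →  {$0:0, $1:14, $2:65523, $3:12, $4:6}  ⟨branch taken⟩
[3] xor  $3, $4, $1  →  {$0:0, $1:14, $2:65523, $3:8, $4:6}
[7] xor  $4, $1, $4  →  {$0:0, $1:14, $2:65523, $3:8, $4:8}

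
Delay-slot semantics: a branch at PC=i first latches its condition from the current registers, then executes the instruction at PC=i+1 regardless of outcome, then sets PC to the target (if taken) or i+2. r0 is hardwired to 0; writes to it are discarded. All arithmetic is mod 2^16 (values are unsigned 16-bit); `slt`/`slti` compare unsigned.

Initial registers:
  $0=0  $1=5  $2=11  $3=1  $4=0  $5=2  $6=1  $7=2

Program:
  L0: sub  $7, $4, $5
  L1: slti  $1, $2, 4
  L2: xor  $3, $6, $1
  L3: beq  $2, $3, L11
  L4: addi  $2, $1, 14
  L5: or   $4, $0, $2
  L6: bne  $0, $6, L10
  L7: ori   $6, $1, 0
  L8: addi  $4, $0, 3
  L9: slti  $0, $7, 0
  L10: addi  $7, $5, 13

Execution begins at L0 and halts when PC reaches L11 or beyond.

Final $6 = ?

#0 sub  $7, $4, $5 ; 0/5/11/1/0/2/1/65534
#1 slti  $1, $2, 4 ; 0/0/11/1/0/2/1/65534
#2 xor  $3, $6, $1 ; 0/0/11/1/0/2/1/65534
#3 beq  $2, $3, L11 ; 0/0/11/1/0/2/1/65534 ; →fallthru
#4 addi  $2, $1, 14 ; 0/0/14/1/0/2/1/65534
#5 or   $4, $0, $2 ; 0/0/14/1/14/2/1/65534
#6 bne  $0, $6, L10 ; 0/0/14/1/14/2/1/65534 ; →target
#7 ori   $6, $1, 0 ; 0/0/14/1/14/2/0/65534
#10 addi  $7, $5, 13 ; 0/0/14/1/14/2/0/15

0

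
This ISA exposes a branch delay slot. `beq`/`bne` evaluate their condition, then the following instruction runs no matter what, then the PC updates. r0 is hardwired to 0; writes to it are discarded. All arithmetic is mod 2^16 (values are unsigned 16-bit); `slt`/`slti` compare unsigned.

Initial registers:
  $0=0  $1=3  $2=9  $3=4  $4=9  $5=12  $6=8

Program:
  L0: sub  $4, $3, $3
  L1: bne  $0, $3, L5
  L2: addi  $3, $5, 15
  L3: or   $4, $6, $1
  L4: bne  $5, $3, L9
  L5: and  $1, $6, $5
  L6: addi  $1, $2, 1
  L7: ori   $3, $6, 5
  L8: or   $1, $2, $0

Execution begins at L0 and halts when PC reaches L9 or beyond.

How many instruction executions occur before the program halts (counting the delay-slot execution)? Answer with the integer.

PC=0  sub  $4, $3, $3        | $0=0 $1=3 $2=9 $3=4 $4=0 $5=12 $6=8
PC=1  bne  $0, $3, L5        | $0=0 $1=3 $2=9 $3=4 $4=0 $5=12 $6=8  [TAKEN]
PC=2  addi  $3, $5, 15       | $0=0 $1=3 $2=9 $3=27 $4=0 $5=12 $6=8
PC=5  and  $1, $6, $5        | $0=0 $1=8 $2=9 $3=27 $4=0 $5=12 $6=8
PC=6  addi  $1, $2, 1        | $0=0 $1=10 $2=9 $3=27 $4=0 $5=12 $6=8
PC=7  ori   $3, $6, 5        | $0=0 $1=10 $2=9 $3=13 $4=0 $5=12 $6=8
PC=8  or   $1, $2, $0        | $0=0 $1=9 $2=9 $3=13 $4=0 $5=12 $6=8

7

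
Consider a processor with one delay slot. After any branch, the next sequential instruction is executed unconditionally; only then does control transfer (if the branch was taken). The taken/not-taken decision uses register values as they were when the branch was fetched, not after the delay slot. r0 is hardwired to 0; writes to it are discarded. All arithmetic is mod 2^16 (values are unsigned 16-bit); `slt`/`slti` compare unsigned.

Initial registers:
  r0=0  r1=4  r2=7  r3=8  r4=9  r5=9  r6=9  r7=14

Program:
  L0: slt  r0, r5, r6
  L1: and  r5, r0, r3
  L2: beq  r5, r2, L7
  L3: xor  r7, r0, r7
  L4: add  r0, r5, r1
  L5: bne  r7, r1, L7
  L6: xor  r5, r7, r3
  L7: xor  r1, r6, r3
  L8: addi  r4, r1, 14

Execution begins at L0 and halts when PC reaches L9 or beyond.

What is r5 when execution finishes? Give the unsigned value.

#0 slt  r0, r5, r6 ; 0/4/7/8/9/9/9/14
#1 and  r5, r0, r3 ; 0/4/7/8/9/0/9/14
#2 beq  r5, r2, L7 ; 0/4/7/8/9/0/9/14 ; →fallthru
#3 xor  r7, r0, r7 ; 0/4/7/8/9/0/9/14
#4 add  r0, r5, r1 ; 0/4/7/8/9/0/9/14
#5 bne  r7, r1, L7 ; 0/4/7/8/9/0/9/14 ; →target
#6 xor  r5, r7, r3 ; 0/4/7/8/9/6/9/14
#7 xor  r1, r6, r3 ; 0/1/7/8/9/6/9/14
#8 addi  r4, r1, 14 ; 0/1/7/8/15/6/9/14

6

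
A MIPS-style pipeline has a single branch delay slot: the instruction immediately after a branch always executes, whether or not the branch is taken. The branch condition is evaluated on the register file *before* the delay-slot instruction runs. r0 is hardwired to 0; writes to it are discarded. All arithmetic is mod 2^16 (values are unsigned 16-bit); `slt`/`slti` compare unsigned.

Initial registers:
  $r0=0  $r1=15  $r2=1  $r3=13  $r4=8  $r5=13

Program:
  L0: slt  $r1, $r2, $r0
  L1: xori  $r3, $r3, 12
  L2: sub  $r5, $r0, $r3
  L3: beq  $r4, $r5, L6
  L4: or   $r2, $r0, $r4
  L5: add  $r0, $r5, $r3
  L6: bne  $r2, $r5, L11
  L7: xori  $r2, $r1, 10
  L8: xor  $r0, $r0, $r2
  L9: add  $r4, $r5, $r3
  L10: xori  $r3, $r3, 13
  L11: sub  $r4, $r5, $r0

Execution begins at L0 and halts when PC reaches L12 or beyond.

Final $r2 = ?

[0] slt  $r1, $r2, $r0  →  {$r0:0, $r1:0, $r2:1, $r3:13, $r4:8, $r5:13}
[1] xori  $r3, $r3, 12  →  {$r0:0, $r1:0, $r2:1, $r3:1, $r4:8, $r5:13}
[2] sub  $r5, $r0, $r3  →  {$r0:0, $r1:0, $r2:1, $r3:1, $r4:8, $r5:65535}
[3] beq  $r4, $r5, L6  →  {$r0:0, $r1:0, $r2:1, $r3:1, $r4:8, $r5:65535}  ⟨branch fallthrough⟩
[4] or   $r2, $r0, $r4  →  {$r0:0, $r1:0, $r2:8, $r3:1, $r4:8, $r5:65535}
[5] add  $r0, $r5, $r3  →  {$r0:0, $r1:0, $r2:8, $r3:1, $r4:8, $r5:65535}
[6] bne  $r2, $r5, L11  →  {$r0:0, $r1:0, $r2:8, $r3:1, $r4:8, $r5:65535}  ⟨branch taken⟩
[7] xori  $r2, $r1, 10  →  {$r0:0, $r1:0, $r2:10, $r3:1, $r4:8, $r5:65535}
[11] sub  $r4, $r5, $r0  →  {$r0:0, $r1:0, $r2:10, $r3:1, $r4:65535, $r5:65535}

10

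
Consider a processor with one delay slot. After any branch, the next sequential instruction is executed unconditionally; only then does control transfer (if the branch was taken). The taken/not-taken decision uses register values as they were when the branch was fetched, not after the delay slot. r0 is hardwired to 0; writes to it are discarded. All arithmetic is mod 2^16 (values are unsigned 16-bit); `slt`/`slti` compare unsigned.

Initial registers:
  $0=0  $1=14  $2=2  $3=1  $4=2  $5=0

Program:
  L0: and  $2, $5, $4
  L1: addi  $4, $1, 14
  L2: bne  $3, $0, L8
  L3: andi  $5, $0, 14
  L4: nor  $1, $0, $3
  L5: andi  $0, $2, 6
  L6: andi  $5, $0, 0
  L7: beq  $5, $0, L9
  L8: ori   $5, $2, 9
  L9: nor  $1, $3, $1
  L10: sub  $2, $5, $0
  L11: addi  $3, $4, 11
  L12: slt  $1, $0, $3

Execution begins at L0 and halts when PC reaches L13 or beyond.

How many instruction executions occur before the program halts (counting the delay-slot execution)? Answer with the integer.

[0] and  $2, $5, $4  →  {$0:0, $1:14, $2:0, $3:1, $4:2, $5:0}
[1] addi  $4, $1, 14  →  {$0:0, $1:14, $2:0, $3:1, $4:28, $5:0}
[2] bne  $3, $0, L8  →  {$0:0, $1:14, $2:0, $3:1, $4:28, $5:0}  ⟨branch taken⟩
[3] andi  $5, $0, 14  →  {$0:0, $1:14, $2:0, $3:1, $4:28, $5:0}
[8] ori   $5, $2, 9  →  {$0:0, $1:14, $2:0, $3:1, $4:28, $5:9}
[9] nor  $1, $3, $1  →  {$0:0, $1:65520, $2:0, $3:1, $4:28, $5:9}
[10] sub  $2, $5, $0  →  {$0:0, $1:65520, $2:9, $3:1, $4:28, $5:9}
[11] addi  $3, $4, 11  →  {$0:0, $1:65520, $2:9, $3:39, $4:28, $5:9}
[12] slt  $1, $0, $3  →  {$0:0, $1:1, $2:9, $3:39, $4:28, $5:9}

9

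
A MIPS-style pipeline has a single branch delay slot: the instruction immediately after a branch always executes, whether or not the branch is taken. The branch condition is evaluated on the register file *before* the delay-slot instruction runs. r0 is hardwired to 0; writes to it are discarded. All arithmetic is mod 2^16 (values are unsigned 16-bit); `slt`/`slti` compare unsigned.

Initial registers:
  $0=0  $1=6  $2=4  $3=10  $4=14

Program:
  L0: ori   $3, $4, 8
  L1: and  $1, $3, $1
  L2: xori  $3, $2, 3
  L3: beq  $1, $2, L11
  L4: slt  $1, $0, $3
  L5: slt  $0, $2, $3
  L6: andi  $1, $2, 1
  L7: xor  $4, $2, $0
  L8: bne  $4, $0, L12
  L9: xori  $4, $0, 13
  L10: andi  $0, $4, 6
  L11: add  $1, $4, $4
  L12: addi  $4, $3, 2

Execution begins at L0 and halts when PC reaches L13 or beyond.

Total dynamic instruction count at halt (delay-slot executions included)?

  step pc=0: ori   $3, $4, 8  regs=(0,6,4,14,14)
  step pc=1: and  $1, $3, $1  regs=(0,6,4,14,14)
  step pc=2: xori  $3, $2, 3  regs=(0,6,4,7,14)
  step pc=3: beq  $1, $2, L11  cond=F  regs=(0,6,4,7,14)
  step pc=4: slt  $1, $0, $3  regs=(0,1,4,7,14)
  step pc=5: slt  $0, $2, $3  regs=(0,1,4,7,14)
  step pc=6: andi  $1, $2, 1  regs=(0,0,4,7,14)
  step pc=7: xor  $4, $2, $0  regs=(0,0,4,7,4)
  step pc=8: bne  $4, $0, L12  cond=T  regs=(0,0,4,7,4)
  step pc=9: xori  $4, $0, 13  regs=(0,0,4,7,13)
  step pc=12: addi  $4, $3, 2  regs=(0,0,4,7,9)

11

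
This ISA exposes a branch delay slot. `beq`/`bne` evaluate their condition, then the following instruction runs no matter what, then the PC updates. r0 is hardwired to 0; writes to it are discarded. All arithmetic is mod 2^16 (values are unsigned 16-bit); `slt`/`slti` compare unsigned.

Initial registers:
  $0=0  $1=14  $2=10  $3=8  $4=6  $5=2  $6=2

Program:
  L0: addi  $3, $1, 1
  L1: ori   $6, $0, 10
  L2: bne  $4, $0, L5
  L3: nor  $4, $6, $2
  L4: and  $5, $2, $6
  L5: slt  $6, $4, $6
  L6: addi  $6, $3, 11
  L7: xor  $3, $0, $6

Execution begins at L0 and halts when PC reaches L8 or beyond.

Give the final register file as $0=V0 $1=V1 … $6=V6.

  step pc=0: addi  $3, $1, 1  regs=(0,14,10,15,6,2,2)
  step pc=1: ori   $6, $0, 10  regs=(0,14,10,15,6,2,10)
  step pc=2: bne  $4, $0, L5  cond=T  regs=(0,14,10,15,6,2,10)
  step pc=3: nor  $4, $6, $2  regs=(0,14,10,15,65525,2,10)
  step pc=5: slt  $6, $4, $6  regs=(0,14,10,15,65525,2,0)
  step pc=6: addi  $6, $3, 11  regs=(0,14,10,15,65525,2,26)
  step pc=7: xor  $3, $0, $6  regs=(0,14,10,26,65525,2,26)

$0=0 $1=14 $2=10 $3=26 $4=65525 $5=2 $6=26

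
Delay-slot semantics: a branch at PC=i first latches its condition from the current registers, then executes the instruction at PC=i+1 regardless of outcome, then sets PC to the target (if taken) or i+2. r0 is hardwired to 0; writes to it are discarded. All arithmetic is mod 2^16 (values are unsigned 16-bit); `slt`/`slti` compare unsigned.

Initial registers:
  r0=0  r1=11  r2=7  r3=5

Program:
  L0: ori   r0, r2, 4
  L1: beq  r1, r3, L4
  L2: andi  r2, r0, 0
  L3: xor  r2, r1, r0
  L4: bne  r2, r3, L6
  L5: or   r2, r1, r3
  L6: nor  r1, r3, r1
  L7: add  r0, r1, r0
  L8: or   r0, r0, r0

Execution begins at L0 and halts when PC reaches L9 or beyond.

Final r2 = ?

PC=0  ori   r0, r2, 4        | r0=0 r1=11 r2=7 r3=5
PC=1  beq  r1, r3, L4        | r0=0 r1=11 r2=7 r3=5  [not taken]
PC=2  andi  r2, r0, 0        | r0=0 r1=11 r2=0 r3=5
PC=3  xor  r2, r1, r0        | r0=0 r1=11 r2=11 r3=5
PC=4  bne  r2, r3, L6        | r0=0 r1=11 r2=11 r3=5  [TAKEN]
PC=5  or   r2, r1, r3        | r0=0 r1=11 r2=15 r3=5
PC=6  nor  r1, r3, r1        | r0=0 r1=65520 r2=15 r3=5
PC=7  add  r0, r1, r0        | r0=0 r1=65520 r2=15 r3=5
PC=8  or   r0, r0, r0        | r0=0 r1=65520 r2=15 r3=5

15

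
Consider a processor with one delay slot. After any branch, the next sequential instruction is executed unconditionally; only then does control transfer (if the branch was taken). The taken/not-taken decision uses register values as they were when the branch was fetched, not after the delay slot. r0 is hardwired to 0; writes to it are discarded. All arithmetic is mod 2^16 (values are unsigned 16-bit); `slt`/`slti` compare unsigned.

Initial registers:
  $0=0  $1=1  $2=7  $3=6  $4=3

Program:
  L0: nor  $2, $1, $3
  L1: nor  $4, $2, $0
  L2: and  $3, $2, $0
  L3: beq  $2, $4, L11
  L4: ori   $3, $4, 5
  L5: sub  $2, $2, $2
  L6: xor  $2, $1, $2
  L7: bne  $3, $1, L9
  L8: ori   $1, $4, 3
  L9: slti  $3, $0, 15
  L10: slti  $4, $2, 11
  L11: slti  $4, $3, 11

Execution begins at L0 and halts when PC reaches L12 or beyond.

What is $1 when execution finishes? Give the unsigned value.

PC=0  nor  $2, $1, $3        | $0=0 $1=1 $2=65528 $3=6 $4=3
PC=1  nor  $4, $2, $0        | $0=0 $1=1 $2=65528 $3=6 $4=7
PC=2  and  $3, $2, $0        | $0=0 $1=1 $2=65528 $3=0 $4=7
PC=3  beq  $2, $4, L11       | $0=0 $1=1 $2=65528 $3=0 $4=7  [not taken]
PC=4  ori   $3, $4, 5        | $0=0 $1=1 $2=65528 $3=7 $4=7
PC=5  sub  $2, $2, $2        | $0=0 $1=1 $2=0 $3=7 $4=7
PC=6  xor  $2, $1, $2        | $0=0 $1=1 $2=1 $3=7 $4=7
PC=7  bne  $3, $1, L9        | $0=0 $1=1 $2=1 $3=7 $4=7  [TAKEN]
PC=8  ori   $1, $4, 3        | $0=0 $1=7 $2=1 $3=7 $4=7
PC=9  slti  $3, $0, 15       | $0=0 $1=7 $2=1 $3=1 $4=7
PC=10 slti  $4, $2, 11       | $0=0 $1=7 $2=1 $3=1 $4=1
PC=11 slti  $4, $3, 11       | $0=0 $1=7 $2=1 $3=1 $4=1

7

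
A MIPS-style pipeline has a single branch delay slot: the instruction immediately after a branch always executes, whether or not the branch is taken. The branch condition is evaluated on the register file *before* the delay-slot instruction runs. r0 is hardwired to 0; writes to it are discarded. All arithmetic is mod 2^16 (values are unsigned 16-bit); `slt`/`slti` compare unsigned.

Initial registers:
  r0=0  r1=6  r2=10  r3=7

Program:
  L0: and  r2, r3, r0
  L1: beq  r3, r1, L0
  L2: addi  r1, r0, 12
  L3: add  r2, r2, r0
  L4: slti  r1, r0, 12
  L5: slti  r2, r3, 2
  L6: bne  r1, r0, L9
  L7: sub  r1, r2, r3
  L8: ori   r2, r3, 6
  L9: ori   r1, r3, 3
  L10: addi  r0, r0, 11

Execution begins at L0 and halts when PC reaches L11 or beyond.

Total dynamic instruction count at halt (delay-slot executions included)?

#0 and  r2, r3, r0 ; 0/6/0/7
#1 beq  r3, r1, L0 ; 0/6/0/7 ; →fallthru
#2 addi  r1, r0, 12 ; 0/12/0/7
#3 add  r2, r2, r0 ; 0/12/0/7
#4 slti  r1, r0, 12 ; 0/1/0/7
#5 slti  r2, r3, 2 ; 0/1/0/7
#6 bne  r1, r0, L9 ; 0/1/0/7 ; →target
#7 sub  r1, r2, r3 ; 0/65529/0/7
#9 ori   r1, r3, 3 ; 0/7/0/7
#10 addi  r0, r0, 11 ; 0/7/0/7

10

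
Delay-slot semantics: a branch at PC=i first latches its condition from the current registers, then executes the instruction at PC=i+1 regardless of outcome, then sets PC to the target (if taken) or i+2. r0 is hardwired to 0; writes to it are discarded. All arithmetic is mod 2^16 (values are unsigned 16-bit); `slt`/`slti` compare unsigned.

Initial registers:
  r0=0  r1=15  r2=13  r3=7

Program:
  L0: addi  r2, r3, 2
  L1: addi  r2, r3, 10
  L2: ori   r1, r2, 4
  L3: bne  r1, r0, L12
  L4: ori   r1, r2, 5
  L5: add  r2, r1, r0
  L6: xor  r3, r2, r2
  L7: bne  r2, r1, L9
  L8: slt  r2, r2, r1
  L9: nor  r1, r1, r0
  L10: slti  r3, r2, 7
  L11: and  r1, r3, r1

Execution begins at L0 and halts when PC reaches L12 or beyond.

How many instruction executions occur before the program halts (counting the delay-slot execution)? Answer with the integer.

5

[0] addi  r2, r3, 2  →  {r0:0, r1:15, r2:9, r3:7}
[1] addi  r2, r3, 10  →  {r0:0, r1:15, r2:17, r3:7}
[2] ori   r1, r2, 4  →  {r0:0, r1:21, r2:17, r3:7}
[3] bne  r1, r0, L12  →  {r0:0, r1:21, r2:17, r3:7}  ⟨branch taken⟩
[4] ori   r1, r2, 5  →  {r0:0, r1:21, r2:17, r3:7}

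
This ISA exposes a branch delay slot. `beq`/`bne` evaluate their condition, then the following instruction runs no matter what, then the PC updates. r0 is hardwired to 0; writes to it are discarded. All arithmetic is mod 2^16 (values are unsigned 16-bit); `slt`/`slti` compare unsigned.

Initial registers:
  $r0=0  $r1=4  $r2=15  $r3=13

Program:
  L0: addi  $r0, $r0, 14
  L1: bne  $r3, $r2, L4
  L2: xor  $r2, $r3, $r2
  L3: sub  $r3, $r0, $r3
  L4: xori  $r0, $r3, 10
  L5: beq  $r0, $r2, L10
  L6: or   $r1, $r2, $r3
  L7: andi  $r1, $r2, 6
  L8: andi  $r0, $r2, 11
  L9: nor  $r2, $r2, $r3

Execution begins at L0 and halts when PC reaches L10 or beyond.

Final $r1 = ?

#0 addi  $r0, $r0, 14 ; 0/4/15/13
#1 bne  $r3, $r2, L4 ; 0/4/15/13 ; →target
#2 xor  $r2, $r3, $r2 ; 0/4/2/13
#4 xori  $r0, $r3, 10 ; 0/4/2/13
#5 beq  $r0, $r2, L10 ; 0/4/2/13 ; →fallthru
#6 or   $r1, $r2, $r3 ; 0/15/2/13
#7 andi  $r1, $r2, 6 ; 0/2/2/13
#8 andi  $r0, $r2, 11 ; 0/2/2/13
#9 nor  $r2, $r2, $r3 ; 0/2/65520/13

2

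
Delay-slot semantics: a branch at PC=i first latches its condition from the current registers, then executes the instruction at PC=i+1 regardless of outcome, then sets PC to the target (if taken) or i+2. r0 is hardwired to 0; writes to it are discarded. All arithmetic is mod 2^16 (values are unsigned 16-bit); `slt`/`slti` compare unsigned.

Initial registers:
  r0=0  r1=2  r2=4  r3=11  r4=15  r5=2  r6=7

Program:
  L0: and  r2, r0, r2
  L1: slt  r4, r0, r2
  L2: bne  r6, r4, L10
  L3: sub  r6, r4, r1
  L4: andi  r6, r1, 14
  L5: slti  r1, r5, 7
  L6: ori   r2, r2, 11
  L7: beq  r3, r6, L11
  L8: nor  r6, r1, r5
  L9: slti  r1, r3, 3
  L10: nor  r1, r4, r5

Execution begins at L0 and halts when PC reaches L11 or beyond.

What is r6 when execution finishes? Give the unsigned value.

65534

[0] and  r2, r0, r2  →  {r0:0, r1:2, r2:0, r3:11, r4:15, r5:2, r6:7}
[1] slt  r4, r0, r2  →  {r0:0, r1:2, r2:0, r3:11, r4:0, r5:2, r6:7}
[2] bne  r6, r4, L10  →  {r0:0, r1:2, r2:0, r3:11, r4:0, r5:2, r6:7}  ⟨branch taken⟩
[3] sub  r6, r4, r1  →  {r0:0, r1:2, r2:0, r3:11, r4:0, r5:2, r6:65534}
[10] nor  r1, r4, r5  →  {r0:0, r1:65533, r2:0, r3:11, r4:0, r5:2, r6:65534}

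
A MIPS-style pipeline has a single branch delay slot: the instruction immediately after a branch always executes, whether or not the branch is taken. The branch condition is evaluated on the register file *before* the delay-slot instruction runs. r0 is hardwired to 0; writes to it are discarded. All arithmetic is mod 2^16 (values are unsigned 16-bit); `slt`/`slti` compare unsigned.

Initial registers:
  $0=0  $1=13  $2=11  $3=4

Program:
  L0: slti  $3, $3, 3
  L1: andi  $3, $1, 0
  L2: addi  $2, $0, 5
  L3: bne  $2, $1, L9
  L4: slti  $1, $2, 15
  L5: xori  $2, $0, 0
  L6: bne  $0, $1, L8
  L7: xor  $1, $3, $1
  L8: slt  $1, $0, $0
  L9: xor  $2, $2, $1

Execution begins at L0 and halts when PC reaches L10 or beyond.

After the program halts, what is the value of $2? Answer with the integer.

4

  step pc=0: slti  $3, $3, 3  regs=(0,13,11,0)
  step pc=1: andi  $3, $1, 0  regs=(0,13,11,0)
  step pc=2: addi  $2, $0, 5  regs=(0,13,5,0)
  step pc=3: bne  $2, $1, L9  cond=T  regs=(0,13,5,0)
  step pc=4: slti  $1, $2, 15  regs=(0,1,5,0)
  step pc=9: xor  $2, $2, $1  regs=(0,1,4,0)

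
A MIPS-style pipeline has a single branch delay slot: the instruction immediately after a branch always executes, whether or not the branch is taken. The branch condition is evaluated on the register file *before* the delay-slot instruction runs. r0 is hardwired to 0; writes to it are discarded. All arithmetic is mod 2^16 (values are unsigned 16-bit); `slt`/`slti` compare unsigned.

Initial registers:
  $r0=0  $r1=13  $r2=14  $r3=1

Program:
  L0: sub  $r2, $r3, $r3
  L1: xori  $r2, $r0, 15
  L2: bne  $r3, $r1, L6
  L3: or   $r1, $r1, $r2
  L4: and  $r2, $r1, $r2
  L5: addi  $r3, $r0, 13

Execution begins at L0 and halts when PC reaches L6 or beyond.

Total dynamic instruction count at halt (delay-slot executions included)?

[0] sub  $r2, $r3, $r3  →  {$r0:0, $r1:13, $r2:0, $r3:1}
[1] xori  $r2, $r0, 15  →  {$r0:0, $r1:13, $r2:15, $r3:1}
[2] bne  $r3, $r1, L6  →  {$r0:0, $r1:13, $r2:15, $r3:1}  ⟨branch taken⟩
[3] or   $r1, $r1, $r2  →  {$r0:0, $r1:15, $r2:15, $r3:1}

4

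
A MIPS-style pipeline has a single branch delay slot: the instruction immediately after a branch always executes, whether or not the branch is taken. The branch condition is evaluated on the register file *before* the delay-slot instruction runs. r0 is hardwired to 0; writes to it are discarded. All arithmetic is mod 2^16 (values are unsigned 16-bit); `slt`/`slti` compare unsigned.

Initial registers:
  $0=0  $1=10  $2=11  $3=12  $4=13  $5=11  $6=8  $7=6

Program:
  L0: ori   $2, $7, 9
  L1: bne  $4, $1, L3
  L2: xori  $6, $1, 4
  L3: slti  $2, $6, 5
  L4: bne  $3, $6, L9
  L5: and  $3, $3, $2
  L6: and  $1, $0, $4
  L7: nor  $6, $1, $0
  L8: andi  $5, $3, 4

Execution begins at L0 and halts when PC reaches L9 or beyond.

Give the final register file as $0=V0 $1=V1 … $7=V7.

PC=0  ori   $2, $7, 9        | $0=0 $1=10 $2=15 $3=12 $4=13 $5=11 $6=8 $7=6
PC=1  bne  $4, $1, L3        | $0=0 $1=10 $2=15 $3=12 $4=13 $5=11 $6=8 $7=6  [TAKEN]
PC=2  xori  $6, $1, 4        | $0=0 $1=10 $2=15 $3=12 $4=13 $5=11 $6=14 $7=6
PC=3  slti  $2, $6, 5        | $0=0 $1=10 $2=0 $3=12 $4=13 $5=11 $6=14 $7=6
PC=4  bne  $3, $6, L9        | $0=0 $1=10 $2=0 $3=12 $4=13 $5=11 $6=14 $7=6  [TAKEN]
PC=5  and  $3, $3, $2        | $0=0 $1=10 $2=0 $3=0 $4=13 $5=11 $6=14 $7=6

$0=0 $1=10 $2=0 $3=0 $4=13 $5=11 $6=14 $7=6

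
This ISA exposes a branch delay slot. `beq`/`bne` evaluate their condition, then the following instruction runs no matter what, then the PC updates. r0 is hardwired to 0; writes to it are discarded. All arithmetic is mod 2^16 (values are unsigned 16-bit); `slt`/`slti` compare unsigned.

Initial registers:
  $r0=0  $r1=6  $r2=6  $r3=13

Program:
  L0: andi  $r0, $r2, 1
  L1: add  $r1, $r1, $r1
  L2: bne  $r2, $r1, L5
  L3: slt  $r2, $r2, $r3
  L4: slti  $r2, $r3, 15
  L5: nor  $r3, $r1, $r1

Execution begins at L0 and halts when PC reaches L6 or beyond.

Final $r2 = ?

PC=0  andi  $r0, $r2, 1      | $r0=0 $r1=6 $r2=6 $r3=13
PC=1  add  $r1, $r1, $r1     | $r0=0 $r1=12 $r2=6 $r3=13
PC=2  bne  $r2, $r1, L5      | $r0=0 $r1=12 $r2=6 $r3=13  [TAKEN]
PC=3  slt  $r2, $r2, $r3     | $r0=0 $r1=12 $r2=1 $r3=13
PC=5  nor  $r3, $r1, $r1     | $r0=0 $r1=12 $r2=1 $r3=65523

1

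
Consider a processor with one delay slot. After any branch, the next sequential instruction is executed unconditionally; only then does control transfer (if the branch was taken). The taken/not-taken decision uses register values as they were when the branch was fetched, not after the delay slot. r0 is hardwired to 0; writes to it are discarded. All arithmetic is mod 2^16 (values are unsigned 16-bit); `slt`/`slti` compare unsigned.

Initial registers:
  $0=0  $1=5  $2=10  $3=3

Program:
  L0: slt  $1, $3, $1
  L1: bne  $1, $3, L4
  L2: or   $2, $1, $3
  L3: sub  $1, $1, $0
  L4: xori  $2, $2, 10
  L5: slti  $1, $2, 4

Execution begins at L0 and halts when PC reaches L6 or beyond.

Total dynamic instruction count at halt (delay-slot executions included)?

5

PC=0  slt  $1, $3, $1        | $0=0 $1=1 $2=10 $3=3
PC=1  bne  $1, $3, L4        | $0=0 $1=1 $2=10 $3=3  [TAKEN]
PC=2  or   $2, $1, $3        | $0=0 $1=1 $2=3 $3=3
PC=4  xori  $2, $2, 10       | $0=0 $1=1 $2=9 $3=3
PC=5  slti  $1, $2, 4        | $0=0 $1=0 $2=9 $3=3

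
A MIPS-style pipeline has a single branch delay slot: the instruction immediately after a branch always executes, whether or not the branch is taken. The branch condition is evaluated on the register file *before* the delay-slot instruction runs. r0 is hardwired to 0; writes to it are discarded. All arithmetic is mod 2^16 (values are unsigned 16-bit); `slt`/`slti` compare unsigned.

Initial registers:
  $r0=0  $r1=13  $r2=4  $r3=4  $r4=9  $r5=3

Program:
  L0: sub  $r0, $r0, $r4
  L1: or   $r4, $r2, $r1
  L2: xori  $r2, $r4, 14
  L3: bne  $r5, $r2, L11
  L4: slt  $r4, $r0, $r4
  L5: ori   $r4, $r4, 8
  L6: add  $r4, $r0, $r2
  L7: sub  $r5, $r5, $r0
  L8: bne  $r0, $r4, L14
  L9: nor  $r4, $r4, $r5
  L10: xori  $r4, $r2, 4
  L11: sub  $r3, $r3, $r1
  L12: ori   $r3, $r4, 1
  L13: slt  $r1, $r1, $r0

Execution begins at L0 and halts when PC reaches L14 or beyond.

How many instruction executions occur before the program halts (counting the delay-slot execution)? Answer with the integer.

  step pc=0: sub  $r0, $r0, $r4  regs=(0,13,4,4,9,3)
  step pc=1: or   $r4, $r2, $r1  regs=(0,13,4,4,13,3)
  step pc=2: xori  $r2, $r4, 14  regs=(0,13,3,4,13,3)
  step pc=3: bne  $r5, $r2, L11  cond=F  regs=(0,13,3,4,13,3)
  step pc=4: slt  $r4, $r0, $r4  regs=(0,13,3,4,1,3)
  step pc=5: ori   $r4, $r4, 8  regs=(0,13,3,4,9,3)
  step pc=6: add  $r4, $r0, $r2  regs=(0,13,3,4,3,3)
  step pc=7: sub  $r5, $r5, $r0  regs=(0,13,3,4,3,3)
  step pc=8: bne  $r0, $r4, L14  cond=T  regs=(0,13,3,4,3,3)
  step pc=9: nor  $r4, $r4, $r5  regs=(0,13,3,4,65532,3)

10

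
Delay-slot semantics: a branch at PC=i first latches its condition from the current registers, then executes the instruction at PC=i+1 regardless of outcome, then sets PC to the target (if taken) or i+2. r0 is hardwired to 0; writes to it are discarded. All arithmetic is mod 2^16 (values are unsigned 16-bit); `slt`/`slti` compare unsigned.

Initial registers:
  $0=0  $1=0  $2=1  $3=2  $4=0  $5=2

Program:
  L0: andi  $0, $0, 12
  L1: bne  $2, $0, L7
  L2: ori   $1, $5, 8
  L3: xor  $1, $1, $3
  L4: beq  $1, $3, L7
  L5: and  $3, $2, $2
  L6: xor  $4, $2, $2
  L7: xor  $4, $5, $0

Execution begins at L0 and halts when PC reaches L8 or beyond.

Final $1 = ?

10

[0] andi  $0, $0, 12  →  {$0:0, $1:0, $2:1, $3:2, $4:0, $5:2}
[1] bne  $2, $0, L7  →  {$0:0, $1:0, $2:1, $3:2, $4:0, $5:2}  ⟨branch taken⟩
[2] ori   $1, $5, 8  →  {$0:0, $1:10, $2:1, $3:2, $4:0, $5:2}
[7] xor  $4, $5, $0  →  {$0:0, $1:10, $2:1, $3:2, $4:2, $5:2}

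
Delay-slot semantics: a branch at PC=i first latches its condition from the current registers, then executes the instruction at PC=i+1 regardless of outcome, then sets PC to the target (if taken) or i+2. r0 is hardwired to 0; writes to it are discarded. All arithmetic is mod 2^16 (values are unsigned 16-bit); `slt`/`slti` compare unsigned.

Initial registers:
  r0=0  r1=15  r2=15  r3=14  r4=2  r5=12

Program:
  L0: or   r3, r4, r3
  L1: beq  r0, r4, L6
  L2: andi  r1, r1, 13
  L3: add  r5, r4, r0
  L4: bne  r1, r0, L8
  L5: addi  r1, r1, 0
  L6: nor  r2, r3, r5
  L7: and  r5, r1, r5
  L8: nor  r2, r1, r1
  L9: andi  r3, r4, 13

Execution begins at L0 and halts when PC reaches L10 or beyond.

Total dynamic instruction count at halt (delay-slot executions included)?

[0] or   r3, r4, r3  →  {r0:0, r1:15, r2:15, r3:14, r4:2, r5:12}
[1] beq  r0, r4, L6  →  {r0:0, r1:15, r2:15, r3:14, r4:2, r5:12}  ⟨branch fallthrough⟩
[2] andi  r1, r1, 13  →  {r0:0, r1:13, r2:15, r3:14, r4:2, r5:12}
[3] add  r5, r4, r0  →  {r0:0, r1:13, r2:15, r3:14, r4:2, r5:2}
[4] bne  r1, r0, L8  →  {r0:0, r1:13, r2:15, r3:14, r4:2, r5:2}  ⟨branch taken⟩
[5] addi  r1, r1, 0  →  {r0:0, r1:13, r2:15, r3:14, r4:2, r5:2}
[8] nor  r2, r1, r1  →  {r0:0, r1:13, r2:65522, r3:14, r4:2, r5:2}
[9] andi  r3, r4, 13  →  {r0:0, r1:13, r2:65522, r3:0, r4:2, r5:2}

8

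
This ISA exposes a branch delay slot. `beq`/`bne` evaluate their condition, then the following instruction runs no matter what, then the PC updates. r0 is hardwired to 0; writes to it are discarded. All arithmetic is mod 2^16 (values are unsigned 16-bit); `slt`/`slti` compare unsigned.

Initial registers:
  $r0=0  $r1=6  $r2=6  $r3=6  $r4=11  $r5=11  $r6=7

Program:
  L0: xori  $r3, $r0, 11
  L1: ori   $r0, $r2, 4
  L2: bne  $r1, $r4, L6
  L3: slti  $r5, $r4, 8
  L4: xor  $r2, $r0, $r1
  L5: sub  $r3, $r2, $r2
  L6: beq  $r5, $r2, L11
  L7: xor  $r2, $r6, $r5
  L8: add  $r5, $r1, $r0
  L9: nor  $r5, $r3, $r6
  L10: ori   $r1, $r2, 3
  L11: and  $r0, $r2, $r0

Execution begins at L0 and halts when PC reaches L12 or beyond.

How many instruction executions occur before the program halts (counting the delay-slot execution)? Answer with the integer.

10

  step pc=0: xori  $r3, $r0, 11  regs=(0,6,6,11,11,11,7)
  step pc=1: ori   $r0, $r2, 4  regs=(0,6,6,11,11,11,7)
  step pc=2: bne  $r1, $r4, L6  cond=T  regs=(0,6,6,11,11,11,7)
  step pc=3: slti  $r5, $r4, 8  regs=(0,6,6,11,11,0,7)
  step pc=6: beq  $r5, $r2, L11  cond=F  regs=(0,6,6,11,11,0,7)
  step pc=7: xor  $r2, $r6, $r5  regs=(0,6,7,11,11,0,7)
  step pc=8: add  $r5, $r1, $r0  regs=(0,6,7,11,11,6,7)
  step pc=9: nor  $r5, $r3, $r6  regs=(0,6,7,11,11,65520,7)
  step pc=10: ori   $r1, $r2, 3  regs=(0,7,7,11,11,65520,7)
  step pc=11: and  $r0, $r2, $r0  regs=(0,7,7,11,11,65520,7)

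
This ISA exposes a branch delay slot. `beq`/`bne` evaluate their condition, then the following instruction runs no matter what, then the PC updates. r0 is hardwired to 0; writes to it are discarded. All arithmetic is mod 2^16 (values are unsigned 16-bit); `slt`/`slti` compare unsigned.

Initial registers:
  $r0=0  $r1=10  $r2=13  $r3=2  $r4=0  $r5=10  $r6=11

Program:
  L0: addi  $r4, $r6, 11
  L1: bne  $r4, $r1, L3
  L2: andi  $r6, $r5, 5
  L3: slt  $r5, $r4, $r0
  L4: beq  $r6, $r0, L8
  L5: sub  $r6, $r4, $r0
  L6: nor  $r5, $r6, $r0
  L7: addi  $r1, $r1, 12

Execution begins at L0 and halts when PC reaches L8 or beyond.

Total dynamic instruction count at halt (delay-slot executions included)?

PC=0  addi  $r4, $r6, 11     | $r0=0 $r1=10 $r2=13 $r3=2 $r4=22 $r5=10 $r6=11
PC=1  bne  $r4, $r1, L3      | $r0=0 $r1=10 $r2=13 $r3=2 $r4=22 $r5=10 $r6=11  [TAKEN]
PC=2  andi  $r6, $r5, 5      | $r0=0 $r1=10 $r2=13 $r3=2 $r4=22 $r5=10 $r6=0
PC=3  slt  $r5, $r4, $r0     | $r0=0 $r1=10 $r2=13 $r3=2 $r4=22 $r5=0 $r6=0
PC=4  beq  $r6, $r0, L8      | $r0=0 $r1=10 $r2=13 $r3=2 $r4=22 $r5=0 $r6=0  [TAKEN]
PC=5  sub  $r6, $r4, $r0     | $r0=0 $r1=10 $r2=13 $r3=2 $r4=22 $r5=0 $r6=22

6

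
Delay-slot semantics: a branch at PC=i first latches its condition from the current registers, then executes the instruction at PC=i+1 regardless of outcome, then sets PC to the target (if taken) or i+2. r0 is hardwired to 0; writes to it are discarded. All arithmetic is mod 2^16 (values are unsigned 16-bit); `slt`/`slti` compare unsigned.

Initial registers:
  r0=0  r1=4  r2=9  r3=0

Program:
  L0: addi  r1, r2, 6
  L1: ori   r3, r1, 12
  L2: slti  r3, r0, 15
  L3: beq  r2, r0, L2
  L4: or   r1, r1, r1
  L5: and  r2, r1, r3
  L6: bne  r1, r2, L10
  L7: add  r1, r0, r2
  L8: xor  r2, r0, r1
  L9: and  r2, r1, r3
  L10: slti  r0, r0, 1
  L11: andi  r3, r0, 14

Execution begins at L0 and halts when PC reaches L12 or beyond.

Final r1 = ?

[0] addi  r1, r2, 6  →  {r0:0, r1:15, r2:9, r3:0}
[1] ori   r3, r1, 12  →  {r0:0, r1:15, r2:9, r3:15}
[2] slti  r3, r0, 15  →  {r0:0, r1:15, r2:9, r3:1}
[3] beq  r2, r0, L2  →  {r0:0, r1:15, r2:9, r3:1}  ⟨branch fallthrough⟩
[4] or   r1, r1, r1  →  {r0:0, r1:15, r2:9, r3:1}
[5] and  r2, r1, r3  →  {r0:0, r1:15, r2:1, r3:1}
[6] bne  r1, r2, L10  →  {r0:0, r1:15, r2:1, r3:1}  ⟨branch taken⟩
[7] add  r1, r0, r2  →  {r0:0, r1:1, r2:1, r3:1}
[10] slti  r0, r0, 1  →  {r0:0, r1:1, r2:1, r3:1}
[11] andi  r3, r0, 14  →  {r0:0, r1:1, r2:1, r3:0}

1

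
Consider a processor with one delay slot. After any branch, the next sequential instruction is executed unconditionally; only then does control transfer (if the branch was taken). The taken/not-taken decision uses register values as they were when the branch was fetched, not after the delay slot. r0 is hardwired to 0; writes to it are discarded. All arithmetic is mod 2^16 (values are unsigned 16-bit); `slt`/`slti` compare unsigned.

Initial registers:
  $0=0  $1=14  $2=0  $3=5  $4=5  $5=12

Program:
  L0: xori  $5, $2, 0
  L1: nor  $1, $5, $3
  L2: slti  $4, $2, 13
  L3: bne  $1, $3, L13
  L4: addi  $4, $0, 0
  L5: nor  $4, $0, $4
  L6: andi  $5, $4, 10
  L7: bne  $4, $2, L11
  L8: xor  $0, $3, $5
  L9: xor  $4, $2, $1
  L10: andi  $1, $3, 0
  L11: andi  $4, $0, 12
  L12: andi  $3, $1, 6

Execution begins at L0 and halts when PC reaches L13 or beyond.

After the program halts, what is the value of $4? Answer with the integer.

0

PC=0  xori  $5, $2, 0        | $0=0 $1=14 $2=0 $3=5 $4=5 $5=0
PC=1  nor  $1, $5, $3        | $0=0 $1=65530 $2=0 $3=5 $4=5 $5=0
PC=2  slti  $4, $2, 13       | $0=0 $1=65530 $2=0 $3=5 $4=1 $5=0
PC=3  bne  $1, $3, L13       | $0=0 $1=65530 $2=0 $3=5 $4=1 $5=0  [TAKEN]
PC=4  addi  $4, $0, 0        | $0=0 $1=65530 $2=0 $3=5 $4=0 $5=0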